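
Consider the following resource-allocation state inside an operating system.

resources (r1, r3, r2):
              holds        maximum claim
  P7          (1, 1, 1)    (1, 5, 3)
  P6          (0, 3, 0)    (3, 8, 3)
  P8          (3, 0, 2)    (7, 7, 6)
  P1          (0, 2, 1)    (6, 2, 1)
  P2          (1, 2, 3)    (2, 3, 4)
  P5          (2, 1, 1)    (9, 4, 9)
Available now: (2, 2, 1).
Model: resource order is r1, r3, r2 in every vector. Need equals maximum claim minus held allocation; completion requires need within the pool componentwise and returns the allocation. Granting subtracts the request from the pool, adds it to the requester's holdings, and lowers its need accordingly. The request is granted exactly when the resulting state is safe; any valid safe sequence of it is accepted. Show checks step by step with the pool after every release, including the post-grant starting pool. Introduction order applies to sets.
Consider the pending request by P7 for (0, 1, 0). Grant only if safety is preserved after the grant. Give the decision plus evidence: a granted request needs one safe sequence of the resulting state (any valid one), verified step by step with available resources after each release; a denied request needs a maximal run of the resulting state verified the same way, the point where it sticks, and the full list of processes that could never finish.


GRANT — the state after the grant stays safe, e.g. via P2, P7, P6, P8, P1, P5.
Key observation: (2, 1, 1) free after granting still covers P2 first, and each release covers the next.
Verifying the post-grant state step by step:
  pool = (2, 1, 1)
  run P2 (needs (1, 1, 1), free (2, 1, 1)); after release of (1, 2, 3) the pool is (3, 3, 4)
  run P7 (needs (0, 3, 2), free (3, 3, 4)); after release of (1, 2, 1) the pool is (4, 5, 5)
  run P6 (needs (3, 5, 3), free (4, 5, 5)); after release of (0, 3, 0) the pool is (4, 8, 5)
  run P8 (needs (4, 7, 4), free (4, 8, 5)); after release of (3, 0, 2) the pool is (7, 8, 7)
  run P1 (needs (6, 0, 0), free (7, 8, 7)); after release of (0, 2, 1) the pool is (7, 10, 8)
  run P5 (needs (7, 3, 8), free (7, 10, 8)); after release of (2, 1, 1) the pool is (9, 11, 9)


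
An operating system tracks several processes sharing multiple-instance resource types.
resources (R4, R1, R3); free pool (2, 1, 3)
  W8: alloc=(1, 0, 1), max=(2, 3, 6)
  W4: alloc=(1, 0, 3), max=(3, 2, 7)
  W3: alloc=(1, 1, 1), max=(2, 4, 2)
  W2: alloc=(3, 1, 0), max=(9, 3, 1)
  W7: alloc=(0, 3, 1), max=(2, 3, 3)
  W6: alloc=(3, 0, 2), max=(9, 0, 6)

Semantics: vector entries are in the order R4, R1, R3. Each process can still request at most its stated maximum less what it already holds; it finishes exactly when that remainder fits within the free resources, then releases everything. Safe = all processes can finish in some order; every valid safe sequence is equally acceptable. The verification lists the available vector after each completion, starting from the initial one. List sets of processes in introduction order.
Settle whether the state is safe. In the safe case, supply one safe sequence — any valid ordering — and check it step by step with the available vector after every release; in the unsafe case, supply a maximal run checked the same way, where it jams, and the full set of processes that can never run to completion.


The state is UNSAFE.
Key observation: once W7, W4, W3, W8 finish, the pool peaks at (5, 5, 9) — and every remaining process still needs more R4 than that.
The run W7, W4, W3, W8 cannot be extended any further. Verifying each step:
  pool = (2, 1, 3)
  W7 needs (2, 0, 2) <= (2, 1, 3) -> finishes; pool += (0, 3, 1) = (2, 4, 4)
  W4 needs (2, 2, 4) <= (2, 4, 4) -> finishes; pool += (1, 0, 3) = (3, 4, 7)
  W3 needs (1, 3, 1) <= (3, 4, 7) -> finishes; pool += (1, 1, 1) = (4, 5, 8)
  W8 needs (1, 3, 5) <= (4, 5, 8) -> finishes; pool += (1, 0, 1) = (5, 5, 9)
  W2 still needs (6, 2, 1) but only (5, 5, 9) is free — short on R4
  W6 still needs (6, 0, 4) but only (5, 5, 9) is free — short on R4
Processes that can never finish: W2 and W6.


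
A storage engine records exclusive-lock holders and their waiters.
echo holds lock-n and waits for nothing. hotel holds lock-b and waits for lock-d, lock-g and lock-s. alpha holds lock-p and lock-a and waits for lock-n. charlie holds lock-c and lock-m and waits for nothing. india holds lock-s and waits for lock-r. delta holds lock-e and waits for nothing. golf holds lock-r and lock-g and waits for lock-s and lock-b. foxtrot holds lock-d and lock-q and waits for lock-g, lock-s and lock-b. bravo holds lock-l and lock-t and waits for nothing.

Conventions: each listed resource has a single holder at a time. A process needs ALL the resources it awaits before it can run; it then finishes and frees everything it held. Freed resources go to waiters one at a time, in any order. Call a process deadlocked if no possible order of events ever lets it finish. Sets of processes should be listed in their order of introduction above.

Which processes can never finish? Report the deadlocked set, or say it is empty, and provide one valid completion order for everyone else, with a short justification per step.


The deadlocked set is hotel, india, golf and foxtrot.
Key observation: nobody on the ring hotel -> india -> golf -> hotel can start until another member finishes, which never happens; foxtrot is caught in further circular waits.
One completion order for the rest: echo, alpha, delta, charlie, bravo.
Check, step by step:
  run echo (it waits on nothing); releases lock-n
  run alpha (all its waits — lock-n — are resolved); releases lock-p and lock-a
  run delta (it waits on nothing); releases lock-e
  run charlie (it waits on nothing); releases lock-c and lock-m
  run bravo (it waits on nothing); releases lock-l and lock-t


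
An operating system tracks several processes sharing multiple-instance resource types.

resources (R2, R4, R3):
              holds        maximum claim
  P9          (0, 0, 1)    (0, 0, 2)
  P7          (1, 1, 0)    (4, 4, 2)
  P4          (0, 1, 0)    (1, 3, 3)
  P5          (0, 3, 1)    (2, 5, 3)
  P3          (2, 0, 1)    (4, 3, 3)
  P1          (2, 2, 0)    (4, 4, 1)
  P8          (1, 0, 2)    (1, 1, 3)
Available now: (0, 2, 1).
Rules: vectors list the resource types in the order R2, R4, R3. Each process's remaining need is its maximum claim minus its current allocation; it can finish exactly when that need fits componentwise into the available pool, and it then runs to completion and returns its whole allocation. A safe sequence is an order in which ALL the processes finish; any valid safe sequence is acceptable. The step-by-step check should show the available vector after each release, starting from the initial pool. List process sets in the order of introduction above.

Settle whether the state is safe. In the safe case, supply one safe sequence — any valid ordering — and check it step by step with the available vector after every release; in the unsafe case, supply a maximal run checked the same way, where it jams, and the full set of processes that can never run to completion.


UNSAFE.
Key observation: no order helps: past P8, P9, P4, the free pool tops out at (1, 3, 4), below what each blocked process needs in R2.
The run P8, P9, P4 cannot be extended any further. Check, step by step:
  pool = (0, 2, 1)
  run P8 (needs (0, 1, 1), free (0, 2, 1)); after release of (1, 0, 2) the pool is (1, 2, 3)
  run P9 (needs (0, 0, 1), free (1, 2, 3)); after release of (0, 0, 1) the pool is (1, 2, 4)
  run P4 (needs (1, 2, 3), free (1, 2, 4)); after release of (0, 1, 0) the pool is (1, 3, 4)
  blocked: P7 wants (3, 3, 2), pool (1, 3, 4) — not enough R2
  blocked: P5 wants (2, 2, 2), pool (1, 3, 4) — not enough R2
  blocked: P3 wants (2, 3, 2), pool (1, 3, 4) — not enough R2
  blocked: P1 wants (2, 2, 1), pool (1, 3, 4) — not enough R2
Never able to finish: P7, P5, P3 and P1.


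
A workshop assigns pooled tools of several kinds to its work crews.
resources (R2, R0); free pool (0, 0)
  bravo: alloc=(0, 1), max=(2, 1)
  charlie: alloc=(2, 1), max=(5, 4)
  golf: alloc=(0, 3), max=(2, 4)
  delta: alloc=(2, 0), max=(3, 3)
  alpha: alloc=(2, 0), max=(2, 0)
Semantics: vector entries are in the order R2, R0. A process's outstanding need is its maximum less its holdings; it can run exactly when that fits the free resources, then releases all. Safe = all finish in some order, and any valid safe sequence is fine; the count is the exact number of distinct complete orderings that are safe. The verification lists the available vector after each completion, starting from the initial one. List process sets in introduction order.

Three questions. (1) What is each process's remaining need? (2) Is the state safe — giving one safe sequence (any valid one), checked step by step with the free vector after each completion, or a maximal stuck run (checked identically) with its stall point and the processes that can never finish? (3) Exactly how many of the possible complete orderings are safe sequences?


(1) Outstanding need per process (order R2, R0):
  bravo: (2, 0)
  charlie: (3, 3)
  golf: (2, 1)
  delta: (1, 3)
  alpha: (0, 0)
(2) SAFE — a valid safe sequence is alpha, bravo, golf, delta, charlie.
Key observation: reading the order forward, bravo is the first process whose need (2, 0) meets the free pool (2, 0) exactly on a resource it requests.
Step-by-step check:
  pool = (0, 0)
  alpha needs (0, 0) <= (0, 0) -> finishes; pool += (2, 0) = (2, 0)
  bravo needs (2, 0) <= (2, 0) -> finishes; pool += (0, 1) = (2, 1)
  golf needs (2, 1) <= (2, 1) -> finishes; pool += (0, 3) = (2, 4)
  delta needs (1, 3) <= (2, 4) -> finishes; pool += (2, 0) = (4, 4)
  charlie needs (3, 3) <= (4, 4) -> finishes; pool += (2, 1) = (6, 5)
(3) The exact count: 1 of the possible complete orderings is a safe sequence.


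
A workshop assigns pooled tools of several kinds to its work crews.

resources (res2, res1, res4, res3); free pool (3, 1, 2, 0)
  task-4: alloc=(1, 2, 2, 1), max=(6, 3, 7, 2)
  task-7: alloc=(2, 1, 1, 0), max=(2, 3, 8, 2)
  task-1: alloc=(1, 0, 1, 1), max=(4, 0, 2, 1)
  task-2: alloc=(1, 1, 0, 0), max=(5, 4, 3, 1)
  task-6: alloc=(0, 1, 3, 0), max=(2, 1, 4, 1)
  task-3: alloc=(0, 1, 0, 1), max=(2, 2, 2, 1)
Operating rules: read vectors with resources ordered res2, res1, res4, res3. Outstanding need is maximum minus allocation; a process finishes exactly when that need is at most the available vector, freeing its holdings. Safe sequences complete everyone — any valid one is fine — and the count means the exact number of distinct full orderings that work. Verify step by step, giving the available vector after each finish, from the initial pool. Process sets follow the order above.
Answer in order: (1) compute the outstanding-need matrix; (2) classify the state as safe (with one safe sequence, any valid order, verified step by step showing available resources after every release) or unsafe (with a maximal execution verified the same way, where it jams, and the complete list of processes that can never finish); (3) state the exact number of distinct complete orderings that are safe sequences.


(1) Need matrix, components ordered res2, res1, res4, res3:
  task-4: (5, 1, 5, 1)
  task-7: (0, 2, 7, 2)
  task-1: (3, 0, 1, 0)
  task-2: (4, 3, 3, 1)
  task-6: (2, 0, 1, 1)
  task-3: (2, 1, 2, 0)
(2) The state is SAFE; one workable sequence: task-3, task-6, task-1, task-2, task-4, task-7.
Key observation: task-3 marks the first exact bind of the order: its need (2, 1, 2, 0) fits the free (3, 1, 2, 0) with zero slack on a requested resource.
Check, step by step:
  pool = (3, 1, 2, 0)
  task-3: need (2, 1, 2, 0) fits (3, 1, 2, 0); releases (0, 1, 0, 1), pool now (3, 2, 2, 1)
  task-6: need (2, 0, 1, 1) fits (3, 2, 2, 1); releases (0, 1, 3, 0), pool now (3, 3, 5, 1)
  task-1: need (3, 0, 1, 0) fits (3, 3, 5, 1); releases (1, 0, 1, 1), pool now (4, 3, 6, 2)
  task-2: need (4, 3, 3, 1) fits (4, 3, 6, 2); releases (1, 1, 0, 0), pool now (5, 4, 6, 2)
  task-4: need (5, 1, 5, 1) fits (5, 4, 6, 2); releases (1, 2, 2, 1), pool now (6, 6, 8, 3)
  task-7: need (0, 2, 7, 2) fits (6, 6, 8, 3); releases (2, 1, 1, 0), pool now (8, 7, 9, 3)
(3) The exact count: 4 of the possible complete orderings are safe sequences.


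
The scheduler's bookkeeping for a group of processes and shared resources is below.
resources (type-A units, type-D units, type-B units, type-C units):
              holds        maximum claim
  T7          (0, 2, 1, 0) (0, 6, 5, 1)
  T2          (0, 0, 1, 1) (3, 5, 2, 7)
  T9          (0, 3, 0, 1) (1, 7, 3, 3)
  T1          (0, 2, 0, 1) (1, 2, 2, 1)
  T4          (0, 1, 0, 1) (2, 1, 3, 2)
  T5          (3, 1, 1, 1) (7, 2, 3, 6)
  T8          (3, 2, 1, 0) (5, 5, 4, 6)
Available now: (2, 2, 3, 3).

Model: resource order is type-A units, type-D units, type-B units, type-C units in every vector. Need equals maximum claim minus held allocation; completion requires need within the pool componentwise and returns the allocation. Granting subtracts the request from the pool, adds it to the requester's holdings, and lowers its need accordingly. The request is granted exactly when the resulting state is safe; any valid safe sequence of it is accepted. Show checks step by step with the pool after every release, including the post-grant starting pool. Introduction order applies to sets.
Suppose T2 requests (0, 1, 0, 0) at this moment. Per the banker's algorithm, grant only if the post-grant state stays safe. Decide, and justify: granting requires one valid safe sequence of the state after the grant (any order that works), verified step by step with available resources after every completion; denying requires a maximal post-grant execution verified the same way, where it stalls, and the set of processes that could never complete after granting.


GRANT — the state after the grant stays safe, e.g. via T1, T4, T9, T8, T7, T5, T2.
Key observation: the grant leaves (2, 1, 3, 3) free — enough for T1, whose release restarts the cascade.
Verifying the post-grant state step by step:
  pool = (2, 1, 3, 3)
  T1 needs (1, 0, 2, 0) <= (2, 1, 3, 3) -> finishes; pool += (0, 2, 0, 1) = (2, 3, 3, 4)
  T4 needs (2, 0, 3, 1) <= (2, 3, 3, 4) -> finishes; pool += (0, 1, 0, 1) = (2, 4, 3, 5)
  T9 needs (1, 4, 3, 2) <= (2, 4, 3, 5) -> finishes; pool += (0, 3, 0, 1) = (2, 7, 3, 6)
  T8 needs (2, 3, 3, 6) <= (2, 7, 3, 6) -> finishes; pool += (3, 2, 1, 0) = (5, 9, 4, 6)
  T7 needs (0, 4, 4, 1) <= (5, 9, 4, 6) -> finishes; pool += (0, 2, 1, 0) = (5, 11, 5, 6)
  T5 needs (4, 1, 2, 5) <= (5, 11, 5, 6) -> finishes; pool += (3, 1, 1, 1) = (8, 12, 6, 7)
  T2 needs (3, 4, 1, 6) <= (8, 12, 6, 7) -> finishes; pool += (0, 1, 1, 1) = (8, 13, 7, 8)


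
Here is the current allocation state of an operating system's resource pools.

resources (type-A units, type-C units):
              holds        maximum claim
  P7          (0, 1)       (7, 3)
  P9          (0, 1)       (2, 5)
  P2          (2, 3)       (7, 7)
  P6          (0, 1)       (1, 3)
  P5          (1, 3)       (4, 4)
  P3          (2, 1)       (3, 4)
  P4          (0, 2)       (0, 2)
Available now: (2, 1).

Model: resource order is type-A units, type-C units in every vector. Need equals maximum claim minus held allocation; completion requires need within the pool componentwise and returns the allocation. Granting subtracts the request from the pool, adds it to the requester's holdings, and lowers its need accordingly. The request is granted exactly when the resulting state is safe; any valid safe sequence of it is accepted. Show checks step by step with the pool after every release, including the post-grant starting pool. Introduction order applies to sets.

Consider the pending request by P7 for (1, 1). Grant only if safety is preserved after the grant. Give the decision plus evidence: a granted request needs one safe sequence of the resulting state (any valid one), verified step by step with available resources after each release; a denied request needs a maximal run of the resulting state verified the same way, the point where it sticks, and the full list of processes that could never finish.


DENY — the pretend-granted state is unsafe.
Key observation: P4, P6, P3, P9, P5 can finish, but then (4, 8) is all there is, and the blocked group's type-A units demands exceed it.
After a pretend grant, a maximal execution: P4, P6, P3, P9, P5 — then nothing else fits. Verifying each step:
  pool = (1, 0)
  P4 needs (0, 0) <= (1, 0) -> finishes; pool += (0, 2) = (1, 2)
  P6 needs (1, 2) <= (1, 2) -> finishes; pool += (0, 1) = (1, 3)
  P3 needs (1, 3) <= (1, 3) -> finishes; pool += (2, 1) = (3, 4)
  P9 needs (2, 4) <= (3, 4) -> finishes; pool += (0, 1) = (3, 5)
  P5 needs (3, 1) <= (3, 5) -> finishes; pool += (1, 3) = (4, 8)
  blocked: P7 wants (6, 1), pool (4, 8) — not enough type-A units
  blocked: P2 wants (5, 4), pool (4, 8) — not enough type-A units
Processes that could never finish after the grant: P7 and P2.


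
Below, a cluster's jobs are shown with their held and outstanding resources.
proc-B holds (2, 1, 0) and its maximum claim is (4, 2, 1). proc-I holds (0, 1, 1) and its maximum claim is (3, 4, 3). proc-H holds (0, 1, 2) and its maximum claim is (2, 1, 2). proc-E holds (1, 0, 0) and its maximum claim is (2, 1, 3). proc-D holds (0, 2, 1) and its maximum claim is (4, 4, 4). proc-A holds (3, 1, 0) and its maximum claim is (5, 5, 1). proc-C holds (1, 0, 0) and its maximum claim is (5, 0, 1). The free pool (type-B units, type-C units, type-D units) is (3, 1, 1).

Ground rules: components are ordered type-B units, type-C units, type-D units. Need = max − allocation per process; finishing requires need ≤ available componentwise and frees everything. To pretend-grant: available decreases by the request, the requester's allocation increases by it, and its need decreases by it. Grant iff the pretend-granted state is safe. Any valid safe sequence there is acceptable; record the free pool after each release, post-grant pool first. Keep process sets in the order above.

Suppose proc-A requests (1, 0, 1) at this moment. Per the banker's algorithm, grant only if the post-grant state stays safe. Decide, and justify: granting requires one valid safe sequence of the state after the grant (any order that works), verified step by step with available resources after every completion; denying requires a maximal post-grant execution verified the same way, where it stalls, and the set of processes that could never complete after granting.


GRANT. The post-grant state is safe; one safe sequence: proc-H, proc-B, proc-I, proc-D, proc-A, proc-C, proc-E.
Key observation: post-grant, (2, 1, 0) remains, and an order beginning with proc-H completes everyone.
Verifying the post-grant state step by step:
  pool = (2, 1, 0)
  proc-H needs (2, 0, 0) <= (2, 1, 0) -> finishes; pool += (0, 1, 2) = (2, 2, 2)
  proc-B needs (2, 1, 1) <= (2, 2, 2) -> finishes; pool += (2, 1, 0) = (4, 3, 2)
  proc-I needs (3, 3, 2) <= (4, 3, 2) -> finishes; pool += (0, 1, 1) = (4, 4, 3)
  proc-D needs (4, 2, 3) <= (4, 4, 3) -> finishes; pool += (0, 2, 1) = (4, 6, 4)
  proc-A needs (1, 4, 0) <= (4, 6, 4) -> finishes; pool += (4, 1, 1) = (8, 7, 5)
  proc-C needs (4, 0, 1) <= (8, 7, 5) -> finishes; pool += (1, 0, 0) = (9, 7, 5)
  proc-E needs (1, 1, 3) <= (9, 7, 5) -> finishes; pool += (1, 0, 0) = (10, 7, 5)


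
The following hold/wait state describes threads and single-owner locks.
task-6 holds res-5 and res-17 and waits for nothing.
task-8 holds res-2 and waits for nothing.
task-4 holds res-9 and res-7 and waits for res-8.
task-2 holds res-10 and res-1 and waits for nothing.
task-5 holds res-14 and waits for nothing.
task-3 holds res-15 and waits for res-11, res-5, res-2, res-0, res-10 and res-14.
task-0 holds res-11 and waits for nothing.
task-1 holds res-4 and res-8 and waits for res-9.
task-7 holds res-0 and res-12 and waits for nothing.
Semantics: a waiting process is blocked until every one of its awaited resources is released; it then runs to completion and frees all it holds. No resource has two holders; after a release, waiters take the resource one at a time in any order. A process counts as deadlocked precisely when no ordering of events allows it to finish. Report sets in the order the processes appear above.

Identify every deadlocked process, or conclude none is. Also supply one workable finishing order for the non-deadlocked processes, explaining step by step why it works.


Deadlocked: task-4 and task-1.
Key observation: the loop task-4 -> task-1 -> task-4 blocks itself forever; no other process is dragged down with it.
The rest can finish in the order task-5, task-8, task-7, task-0, task-6, task-2, task-3.
Step-by-step check:
  run task-5 (it waits on nothing); releases res-14
  run task-8 (it waits on nothing); releases res-2
  run task-7 (it waits on nothing); releases res-0 and res-12
  run task-0 (it waits on nothing); releases res-11
  run task-6 (it waits on nothing); releases res-5 and res-17
  run task-2 (it waits on nothing); releases res-10 and res-1
  task-3 waits on res-11, res-5, res-2, res-0, res-10 and res-14 — all released -> runs and releases res-15


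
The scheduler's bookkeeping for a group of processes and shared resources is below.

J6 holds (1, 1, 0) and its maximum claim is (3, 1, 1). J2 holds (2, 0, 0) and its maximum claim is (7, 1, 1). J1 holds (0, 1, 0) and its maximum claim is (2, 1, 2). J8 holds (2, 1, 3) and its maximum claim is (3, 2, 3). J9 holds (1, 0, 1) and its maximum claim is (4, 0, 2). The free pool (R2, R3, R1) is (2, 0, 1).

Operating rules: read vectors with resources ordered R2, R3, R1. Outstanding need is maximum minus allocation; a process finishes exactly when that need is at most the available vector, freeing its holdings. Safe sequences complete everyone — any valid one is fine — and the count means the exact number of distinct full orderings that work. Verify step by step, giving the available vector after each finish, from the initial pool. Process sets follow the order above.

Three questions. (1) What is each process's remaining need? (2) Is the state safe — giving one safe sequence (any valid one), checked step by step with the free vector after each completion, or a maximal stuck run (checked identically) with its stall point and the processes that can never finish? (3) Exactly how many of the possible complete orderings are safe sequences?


(1) Need matrix, components ordered R2, R3, R1:
  J6: (2, 0, 1)
  J2: (5, 1, 1)
  J1: (2, 0, 2)
  J8: (1, 1, 0)
  J9: (3, 0, 1)
(2) SAFE, for example via the order J6, J8, J1, J2, J9.
Key observation: the first exact fit in this order is J6 — it needs (2, 0, 1) with (2, 0, 1) free, meeting a requested resource to the last unit.
Check, step by step:
  pool = (2, 0, 1)
  run J6 (needs (2, 0, 1), free (2, 0, 1)); after release of (1, 1, 0) the pool is (3, 1, 1)
  run J8 (needs (1, 1, 0), free (3, 1, 1)); after release of (2, 1, 3) the pool is (5, 2, 4)
  run J1 (needs (2, 0, 2), free (5, 2, 4)); after release of (0, 1, 0) the pool is (5, 3, 4)
  run J2 (needs (5, 1, 1), free (5, 3, 4)); after release of (2, 0, 0) the pool is (7, 3, 4)
  run J9 (needs (3, 0, 1), free (7, 3, 4)); after release of (1, 0, 1) the pool is (8, 3, 5)
(3) Exactly 9 of the possible complete orderings are safe sequences.


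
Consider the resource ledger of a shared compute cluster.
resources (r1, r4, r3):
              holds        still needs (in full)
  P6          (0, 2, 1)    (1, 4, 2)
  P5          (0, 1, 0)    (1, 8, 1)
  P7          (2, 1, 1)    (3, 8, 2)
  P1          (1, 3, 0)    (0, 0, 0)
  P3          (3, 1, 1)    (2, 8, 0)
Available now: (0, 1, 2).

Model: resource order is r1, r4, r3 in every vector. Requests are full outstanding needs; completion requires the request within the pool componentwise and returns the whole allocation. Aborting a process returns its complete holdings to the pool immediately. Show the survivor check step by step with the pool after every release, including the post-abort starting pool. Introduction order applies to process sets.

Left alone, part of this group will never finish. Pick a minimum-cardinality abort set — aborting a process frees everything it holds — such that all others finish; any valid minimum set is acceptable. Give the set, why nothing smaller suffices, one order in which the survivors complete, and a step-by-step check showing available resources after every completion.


The answer: abort P5 and P7.
Key observation: no ordering could ever have run P3 before the abort of P5 and P7; with (2, 2, 1) back in the pool it fits at step 3.
No one abort is enough; case by case: P6 alone leaves P5 blocked (short on r4); P5 alone leaves P7 blocked (short on r1 and r4); P7 alone leaves P5 blocked (short on r4); P1 alone leaves P5 blocked (short on r4); P3 alone leaves P5 blocked (short on r4).
Survivors finish in the order: P1, P6, P3. Check, step by step (pool after the aborts first):
  pool = (2, 3, 3)
  P1 needs (0, 0, 0) <= (2, 3, 3) -> finishes; pool += (1, 3, 0) = (3, 6, 3)
  P6 needs (1, 4, 2) <= (3, 6, 3) -> finishes; pool += (0, 2, 1) = (3, 8, 4)
  P3 needs (2, 8, 0) <= (3, 8, 4) -> finishes; pool += (3, 1, 1) = (6, 9, 5)


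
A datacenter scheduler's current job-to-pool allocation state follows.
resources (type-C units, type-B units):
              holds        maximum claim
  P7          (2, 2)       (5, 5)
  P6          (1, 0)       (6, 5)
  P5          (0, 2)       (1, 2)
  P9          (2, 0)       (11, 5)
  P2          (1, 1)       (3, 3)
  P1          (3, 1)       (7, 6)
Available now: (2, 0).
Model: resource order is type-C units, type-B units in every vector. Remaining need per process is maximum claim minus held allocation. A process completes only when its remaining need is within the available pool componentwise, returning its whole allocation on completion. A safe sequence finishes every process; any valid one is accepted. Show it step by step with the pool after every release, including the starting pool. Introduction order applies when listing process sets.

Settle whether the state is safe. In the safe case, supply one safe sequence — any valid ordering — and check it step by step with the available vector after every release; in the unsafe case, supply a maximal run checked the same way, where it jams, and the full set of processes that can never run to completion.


SAFE, for example via the order P5, P2, P7, P1, P6, P9.
Key observation: P2 is the earliest step where a requested resource binds exactly: need (2, 2), pool (2, 2) at its turn.
Verifying each step:
  pool = (2, 0)
  P5: need (1, 0) fits (2, 0); releases (0, 2), pool now (2, 2)
  P2: need (2, 2) fits (2, 2); releases (1, 1), pool now (3, 3)
  P7: need (3, 3) fits (3, 3); releases (2, 2), pool now (5, 5)
  P1: need (4, 5) fits (5, 5); releases (3, 1), pool now (8, 6)
  P6: need (5, 5) fits (8, 6); releases (1, 0), pool now (9, 6)
  P9: need (9, 5) fits (9, 6); releases (2, 0), pool now (11, 6)


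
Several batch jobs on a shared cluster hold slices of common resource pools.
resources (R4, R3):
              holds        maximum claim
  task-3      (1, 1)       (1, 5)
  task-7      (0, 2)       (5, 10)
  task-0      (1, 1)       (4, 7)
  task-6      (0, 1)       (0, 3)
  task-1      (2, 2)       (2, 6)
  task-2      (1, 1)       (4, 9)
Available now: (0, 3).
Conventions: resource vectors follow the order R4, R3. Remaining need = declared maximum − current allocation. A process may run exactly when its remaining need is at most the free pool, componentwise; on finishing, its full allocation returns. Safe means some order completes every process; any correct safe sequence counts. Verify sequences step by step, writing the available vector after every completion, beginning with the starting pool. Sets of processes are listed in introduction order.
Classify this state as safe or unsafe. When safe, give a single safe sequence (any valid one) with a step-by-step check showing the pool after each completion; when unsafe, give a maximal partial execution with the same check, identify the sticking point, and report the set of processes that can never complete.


The state is SAFE; one workable sequence: task-6, task-1, task-3, task-0, task-2, task-7.
Key observation: at task-1 the run first touches a limit — (0, 4) against (0, 4), exact on a resource it actually requests.
Check, step by step:
  pool = (0, 3)
  task-6 needs (0, 2) <= (0, 3) -> finishes; pool += (0, 1) = (0, 4)
  task-1 needs (0, 4) <= (0, 4) -> finishes; pool += (2, 2) = (2, 6)
  task-3 needs (0, 4) <= (2, 6) -> finishes; pool += (1, 1) = (3, 7)
  task-0 needs (3, 6) <= (3, 7) -> finishes; pool += (1, 1) = (4, 8)
  task-2 needs (3, 8) <= (4, 8) -> finishes; pool += (1, 1) = (5, 9)
  task-7 needs (5, 8) <= (5, 9) -> finishes; pool += (0, 2) = (5, 11)


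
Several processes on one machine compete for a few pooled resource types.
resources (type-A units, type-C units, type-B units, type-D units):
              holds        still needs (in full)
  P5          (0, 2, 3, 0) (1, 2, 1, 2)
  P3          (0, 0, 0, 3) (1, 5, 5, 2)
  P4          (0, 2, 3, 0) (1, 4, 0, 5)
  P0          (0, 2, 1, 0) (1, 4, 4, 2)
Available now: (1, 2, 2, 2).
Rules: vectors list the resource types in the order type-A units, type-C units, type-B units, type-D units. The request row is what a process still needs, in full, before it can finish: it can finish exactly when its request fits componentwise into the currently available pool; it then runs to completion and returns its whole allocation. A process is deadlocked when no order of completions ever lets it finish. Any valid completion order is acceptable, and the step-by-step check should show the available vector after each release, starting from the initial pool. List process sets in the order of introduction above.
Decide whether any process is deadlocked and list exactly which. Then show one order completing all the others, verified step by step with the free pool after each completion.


The deadlocked set is empty.
Key observation: P5 can run right away; the returned allocation unlocks the remaining processes in turn.
The rest can finish in the order P5, P0, P3, P4. Verifying each step:
  pool = (1, 2, 2, 2)
  run P5 (needs (1, 2, 1, 2), free (1, 2, 2, 2)); after release of (0, 2, 3, 0) the pool is (1, 4, 5, 2)
  run P0 (needs (1, 4, 4, 2), free (1, 4, 5, 2)); after release of (0, 2, 1, 0) the pool is (1, 6, 6, 2)
  run P3 (needs (1, 5, 5, 2), free (1, 6, 6, 2)); after release of (0, 0, 0, 3) the pool is (1, 6, 6, 5)
  run P4 (needs (1, 4, 0, 5), free (1, 6, 6, 5)); after release of (0, 2, 3, 0) the pool is (1, 8, 9, 5)


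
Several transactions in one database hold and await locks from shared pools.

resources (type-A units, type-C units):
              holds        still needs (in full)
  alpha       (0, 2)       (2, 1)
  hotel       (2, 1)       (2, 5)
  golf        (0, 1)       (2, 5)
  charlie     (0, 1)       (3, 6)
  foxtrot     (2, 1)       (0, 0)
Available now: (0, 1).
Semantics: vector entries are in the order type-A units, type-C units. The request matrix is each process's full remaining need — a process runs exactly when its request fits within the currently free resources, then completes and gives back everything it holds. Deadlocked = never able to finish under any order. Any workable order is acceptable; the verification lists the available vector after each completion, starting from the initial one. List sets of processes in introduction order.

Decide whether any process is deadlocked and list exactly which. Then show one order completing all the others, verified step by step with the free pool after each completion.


Deadlocked set: hotel, golf and charlie.
Key observation: even finishing foxtrot, alpha leaves just (2, 4) free — too little type-C units for any of the remaining processes.
The rest can finish in the order foxtrot, alpha. Step-by-step check:
  pool = (0, 1)
  foxtrot needs (0, 0) <= (0, 1) -> finishes; pool += (2, 1) = (2, 2)
  alpha needs (2, 1) <= (2, 2) -> finishes; pool += (0, 2) = (2, 4)
None of the blocked processes ever fits:
  blocked: hotel wants (2, 5), pool (2, 4) — not enough type-C units
  blocked: golf wants (2, 5), pool (2, 4) — not enough type-C units
  blocked: charlie wants (3, 6), pool (2, 4) — not enough type-A units and type-C units


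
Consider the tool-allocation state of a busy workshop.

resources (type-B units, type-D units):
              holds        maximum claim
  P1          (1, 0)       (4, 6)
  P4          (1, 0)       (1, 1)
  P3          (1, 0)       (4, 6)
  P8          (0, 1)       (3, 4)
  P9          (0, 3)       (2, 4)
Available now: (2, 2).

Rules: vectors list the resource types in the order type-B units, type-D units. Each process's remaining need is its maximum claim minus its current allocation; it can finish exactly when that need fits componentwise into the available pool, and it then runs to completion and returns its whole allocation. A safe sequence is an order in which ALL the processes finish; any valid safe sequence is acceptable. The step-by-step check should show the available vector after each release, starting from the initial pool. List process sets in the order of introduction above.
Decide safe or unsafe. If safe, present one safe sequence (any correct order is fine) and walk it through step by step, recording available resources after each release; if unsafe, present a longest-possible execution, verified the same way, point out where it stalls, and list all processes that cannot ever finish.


SAFE, for example via the order P4, P9, P8, P3, P1.
Key observation: P8 marks the first exact bind of the order: its need (3, 3) fits the free (3, 5) with zero slack on a requested resource.
Verifying each step:
  pool = (2, 2)
  P4 needs (0, 1) <= (2, 2) -> finishes; pool += (1, 0) = (3, 2)
  P9 needs (2, 1) <= (3, 2) -> finishes; pool += (0, 3) = (3, 5)
  P8 needs (3, 3) <= (3, 5) -> finishes; pool += (0, 1) = (3, 6)
  P3 needs (3, 6) <= (3, 6) -> finishes; pool += (1, 0) = (4, 6)
  P1 needs (3, 6) <= (4, 6) -> finishes; pool += (1, 0) = (5, 6)


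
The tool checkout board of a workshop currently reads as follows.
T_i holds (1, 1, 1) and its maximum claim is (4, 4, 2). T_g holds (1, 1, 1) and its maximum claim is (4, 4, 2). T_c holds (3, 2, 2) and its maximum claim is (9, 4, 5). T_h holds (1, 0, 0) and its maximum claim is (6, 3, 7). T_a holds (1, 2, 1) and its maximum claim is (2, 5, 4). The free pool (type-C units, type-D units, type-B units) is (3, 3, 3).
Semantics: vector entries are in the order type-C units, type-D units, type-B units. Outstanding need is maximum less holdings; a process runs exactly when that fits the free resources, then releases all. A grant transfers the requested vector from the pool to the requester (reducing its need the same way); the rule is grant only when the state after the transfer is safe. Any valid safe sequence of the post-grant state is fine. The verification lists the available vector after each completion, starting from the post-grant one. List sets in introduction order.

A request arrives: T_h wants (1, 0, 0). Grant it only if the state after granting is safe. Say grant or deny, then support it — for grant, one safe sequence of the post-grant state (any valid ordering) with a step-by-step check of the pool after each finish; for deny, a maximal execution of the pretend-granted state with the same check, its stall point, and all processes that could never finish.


DENY: after the grant no complete ordering would exist.
Key observation: after T_a, T_i, T_g the pool peaks at (5, 7, 6), and each blocked process is short somewhere: T_c on type-C units; T_h on type-B units.
Pretend the grant happened; the run T_a, T_i, T_g goes as far as possible. Step-by-step check:
  pool = (2, 3, 3)
  run T_a (needs (1, 3, 3), free (2, 3, 3)); after release of (1, 2, 1) the pool is (3, 5, 4)
  run T_i (needs (3, 3, 1), free (3, 5, 4)); after release of (1, 1, 1) the pool is (4, 6, 5)
  run T_g (needs (3, 3, 1), free (4, 6, 5)); after release of (1, 1, 1) the pool is (5, 7, 6)
  T_c cannot run: need (6, 2, 3) vs free (5, 7, 6) (insufficient type-C units)
  T_h cannot run: need (4, 3, 7) vs free (5, 7, 6) (insufficient type-B units)
Had the request been granted, T_c and T_h could never finish.


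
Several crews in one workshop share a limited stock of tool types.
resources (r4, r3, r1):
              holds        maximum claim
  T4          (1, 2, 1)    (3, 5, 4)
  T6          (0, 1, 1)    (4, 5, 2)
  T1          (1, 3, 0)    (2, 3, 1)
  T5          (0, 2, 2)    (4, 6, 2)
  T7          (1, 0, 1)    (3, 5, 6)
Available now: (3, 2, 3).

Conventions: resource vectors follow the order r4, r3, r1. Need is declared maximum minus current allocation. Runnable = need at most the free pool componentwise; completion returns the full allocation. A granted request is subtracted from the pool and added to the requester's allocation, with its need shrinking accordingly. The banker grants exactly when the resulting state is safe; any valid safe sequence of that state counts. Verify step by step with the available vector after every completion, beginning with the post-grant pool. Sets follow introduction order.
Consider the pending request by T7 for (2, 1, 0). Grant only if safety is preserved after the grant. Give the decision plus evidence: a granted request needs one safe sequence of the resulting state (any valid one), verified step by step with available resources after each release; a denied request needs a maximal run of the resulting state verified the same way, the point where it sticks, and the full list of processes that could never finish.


DENY: after the grant no complete ordering would exist.
Key observation: after T1, T4 the pool peaks at (3, 6, 4), and each blocked process is short somewhere: T6 on r4; T5 on r4; T7 on r1.
After a pretend grant, a maximal execution: T1, T4 — then nothing else fits. Check, step by step:
  pool = (1, 1, 3)
  T1 needs (1, 0, 1) <= (1, 1, 3) -> finishes; pool += (1, 3, 0) = (2, 4, 3)
  T4 needs (2, 3, 3) <= (2, 4, 3) -> finishes; pool += (1, 2, 1) = (3, 6, 4)
  T6 still needs (4, 4, 1) but only (3, 6, 4) is free — short on r4
  T5 still needs (4, 4, 0) but only (3, 6, 4) is free — short on r4
  T7 still needs (0, 4, 5) but only (3, 6, 4) is free — short on r1
Processes that could never finish after the grant: T6, T5 and T7.


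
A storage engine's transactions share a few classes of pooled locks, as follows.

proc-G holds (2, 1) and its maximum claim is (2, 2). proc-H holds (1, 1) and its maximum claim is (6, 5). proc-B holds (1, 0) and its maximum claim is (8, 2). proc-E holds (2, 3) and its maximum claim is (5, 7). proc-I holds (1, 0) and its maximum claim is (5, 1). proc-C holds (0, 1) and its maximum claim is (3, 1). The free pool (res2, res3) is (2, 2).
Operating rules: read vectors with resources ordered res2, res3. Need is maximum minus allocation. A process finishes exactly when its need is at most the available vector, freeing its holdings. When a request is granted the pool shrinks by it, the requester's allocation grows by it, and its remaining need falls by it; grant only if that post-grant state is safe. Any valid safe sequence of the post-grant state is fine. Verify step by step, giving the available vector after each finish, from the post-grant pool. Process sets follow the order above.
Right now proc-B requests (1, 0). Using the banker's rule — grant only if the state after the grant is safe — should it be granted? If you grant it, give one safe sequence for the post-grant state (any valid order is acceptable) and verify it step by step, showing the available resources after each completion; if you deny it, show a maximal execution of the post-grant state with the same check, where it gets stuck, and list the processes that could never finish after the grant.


GRANT. The post-grant state is safe; one safe sequence: proc-G, proc-C, proc-E, proc-I, proc-H, proc-B.
Key observation: after the grant the pool drops to (1, 2), which still lets proc-G finish first and unwind the rest.
Step-by-step check of the post-grant state:
  pool = (1, 2)
  proc-G needs (0, 1) <= (1, 2) -> finishes; pool += (2, 1) = (3, 3)
  proc-C needs (3, 0) <= (3, 3) -> finishes; pool += (0, 1) = (3, 4)
  proc-E needs (3, 4) <= (3, 4) -> finishes; pool += (2, 3) = (5, 7)
  proc-I needs (4, 1) <= (5, 7) -> finishes; pool += (1, 0) = (6, 7)
  proc-H needs (5, 4) <= (6, 7) -> finishes; pool += (1, 1) = (7, 8)
  proc-B needs (6, 2) <= (7, 8) -> finishes; pool += (2, 0) = (9, 8)
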